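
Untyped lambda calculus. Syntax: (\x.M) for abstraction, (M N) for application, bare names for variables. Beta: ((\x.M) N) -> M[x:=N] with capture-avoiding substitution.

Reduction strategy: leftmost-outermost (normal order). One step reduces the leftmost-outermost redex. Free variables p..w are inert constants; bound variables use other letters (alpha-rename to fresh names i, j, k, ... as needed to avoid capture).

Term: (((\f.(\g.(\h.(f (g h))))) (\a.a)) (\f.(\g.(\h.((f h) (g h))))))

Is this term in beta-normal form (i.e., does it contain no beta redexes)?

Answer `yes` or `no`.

Answer: no

Derivation:
Term: (((\f.(\g.(\h.(f (g h))))) (\a.a)) (\f.(\g.(\h.((f h) (g h))))))
Found 1 beta redex(es).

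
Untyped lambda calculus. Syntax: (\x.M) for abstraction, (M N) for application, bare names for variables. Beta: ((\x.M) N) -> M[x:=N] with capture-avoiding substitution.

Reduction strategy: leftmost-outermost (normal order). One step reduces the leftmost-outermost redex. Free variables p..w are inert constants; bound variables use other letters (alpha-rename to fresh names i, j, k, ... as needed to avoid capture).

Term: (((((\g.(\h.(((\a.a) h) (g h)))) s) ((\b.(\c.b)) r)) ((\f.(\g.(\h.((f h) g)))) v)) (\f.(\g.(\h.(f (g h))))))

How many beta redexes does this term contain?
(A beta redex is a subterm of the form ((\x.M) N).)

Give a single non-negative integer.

Answer: 4

Derivation:
Term: (((((\g.(\h.(((\a.a) h) (g h)))) s) ((\b.(\c.b)) r)) ((\f.(\g.(\h.((f h) g)))) v)) (\f.(\g.(\h.(f (g h))))))
  Redex: ((\g.(\h.(((\a.a) h) (g h)))) s)
  Redex: ((\a.a) h)
  Redex: ((\b.(\c.b)) r)
  Redex: ((\f.(\g.(\h.((f h) g)))) v)
Total redexes: 4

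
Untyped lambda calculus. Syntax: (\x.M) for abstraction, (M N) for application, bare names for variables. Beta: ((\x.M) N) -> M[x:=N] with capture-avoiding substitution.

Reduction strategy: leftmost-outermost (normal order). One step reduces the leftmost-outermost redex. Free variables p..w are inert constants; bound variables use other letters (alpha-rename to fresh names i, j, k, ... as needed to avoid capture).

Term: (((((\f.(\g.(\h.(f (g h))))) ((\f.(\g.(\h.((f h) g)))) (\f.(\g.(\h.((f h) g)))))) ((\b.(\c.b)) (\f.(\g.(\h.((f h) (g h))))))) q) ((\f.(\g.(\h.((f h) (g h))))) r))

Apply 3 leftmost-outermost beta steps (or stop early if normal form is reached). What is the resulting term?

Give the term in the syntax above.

Answer: ((((\f.(\g.(\h.((f h) g)))) (\f.(\g.(\h.((f h) g))))) (((\b.(\c.b)) (\f.(\g.(\h.((f h) (g h)))))) q)) ((\f.(\g.(\h.((f h) (g h))))) r))

Derivation:
Step 0: (((((\f.(\g.(\h.(f (g h))))) ((\f.(\g.(\h.((f h) g)))) (\f.(\g.(\h.((f h) g)))))) ((\b.(\c.b)) (\f.(\g.(\h.((f h) (g h))))))) q) ((\f.(\g.(\h.((f h) (g h))))) r))
Step 1: ((((\g.(\h.(((\f.(\g.(\h.((f h) g)))) (\f.(\g.(\h.((f h) g))))) (g h)))) ((\b.(\c.b)) (\f.(\g.(\h.((f h) (g h))))))) q) ((\f.(\g.(\h.((f h) (g h))))) r))
Step 2: (((\h.(((\f.(\g.(\h.((f h) g)))) (\f.(\g.(\h.((f h) g))))) (((\b.(\c.b)) (\f.(\g.(\h.((f h) (g h)))))) h))) q) ((\f.(\g.(\h.((f h) (g h))))) r))
Step 3: ((((\f.(\g.(\h.((f h) g)))) (\f.(\g.(\h.((f h) g))))) (((\b.(\c.b)) (\f.(\g.(\h.((f h) (g h)))))) q)) ((\f.(\g.(\h.((f h) (g h))))) r))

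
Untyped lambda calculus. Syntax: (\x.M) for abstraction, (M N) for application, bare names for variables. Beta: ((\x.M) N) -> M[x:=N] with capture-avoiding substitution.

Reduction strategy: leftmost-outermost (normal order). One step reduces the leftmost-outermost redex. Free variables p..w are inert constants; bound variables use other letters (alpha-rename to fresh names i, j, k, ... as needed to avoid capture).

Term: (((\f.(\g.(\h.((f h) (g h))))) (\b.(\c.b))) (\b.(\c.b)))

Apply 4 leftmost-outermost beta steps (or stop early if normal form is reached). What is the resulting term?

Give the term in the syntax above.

Step 0: (((\f.(\g.(\h.((f h) (g h))))) (\b.(\c.b))) (\b.(\c.b)))
Step 1: ((\g.(\h.(((\b.(\c.b)) h) (g h)))) (\b.(\c.b)))
Step 2: (\h.(((\b.(\c.b)) h) ((\b.(\c.b)) h)))
Step 3: (\h.((\c.h) ((\b.(\c.b)) h)))
Step 4: (\h.h)

Answer: (\h.h)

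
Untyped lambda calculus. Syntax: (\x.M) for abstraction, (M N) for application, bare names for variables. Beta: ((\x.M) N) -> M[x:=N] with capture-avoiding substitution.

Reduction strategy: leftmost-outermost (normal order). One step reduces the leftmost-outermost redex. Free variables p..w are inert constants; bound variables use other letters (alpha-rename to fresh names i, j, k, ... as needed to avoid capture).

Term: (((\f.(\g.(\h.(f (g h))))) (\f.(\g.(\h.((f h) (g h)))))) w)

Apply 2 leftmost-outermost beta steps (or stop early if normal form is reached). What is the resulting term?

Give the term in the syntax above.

Answer: (\h.((\f.(\g.(\h.((f h) (g h))))) (w h)))

Derivation:
Step 0: (((\f.(\g.(\h.(f (g h))))) (\f.(\g.(\h.((f h) (g h)))))) w)
Step 1: ((\g.(\h.((\f.(\g.(\h.((f h) (g h))))) (g h)))) w)
Step 2: (\h.((\f.(\g.(\h.((f h) (g h))))) (w h)))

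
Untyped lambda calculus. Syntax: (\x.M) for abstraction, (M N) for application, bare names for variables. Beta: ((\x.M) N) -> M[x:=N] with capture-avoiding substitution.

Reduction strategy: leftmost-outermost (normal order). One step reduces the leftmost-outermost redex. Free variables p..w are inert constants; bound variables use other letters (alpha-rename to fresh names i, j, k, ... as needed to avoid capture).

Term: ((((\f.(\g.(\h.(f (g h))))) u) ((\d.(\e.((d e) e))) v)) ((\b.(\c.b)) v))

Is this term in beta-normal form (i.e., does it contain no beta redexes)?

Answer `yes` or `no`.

Answer: no

Derivation:
Term: ((((\f.(\g.(\h.(f (g h))))) u) ((\d.(\e.((d e) e))) v)) ((\b.(\c.b)) v))
Found 3 beta redex(es).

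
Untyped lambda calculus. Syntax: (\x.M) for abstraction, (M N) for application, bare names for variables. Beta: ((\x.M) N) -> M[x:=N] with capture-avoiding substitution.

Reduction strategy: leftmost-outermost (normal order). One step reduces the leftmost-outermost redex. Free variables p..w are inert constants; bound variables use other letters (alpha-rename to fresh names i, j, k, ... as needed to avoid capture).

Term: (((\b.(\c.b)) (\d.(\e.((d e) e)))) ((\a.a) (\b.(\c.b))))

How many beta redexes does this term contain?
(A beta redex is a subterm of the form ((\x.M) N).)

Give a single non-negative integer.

Answer: 2

Derivation:
Term: (((\b.(\c.b)) (\d.(\e.((d e) e)))) ((\a.a) (\b.(\c.b))))
  Redex: ((\b.(\c.b)) (\d.(\e.((d e) e))))
  Redex: ((\a.a) (\b.(\c.b)))
Total redexes: 2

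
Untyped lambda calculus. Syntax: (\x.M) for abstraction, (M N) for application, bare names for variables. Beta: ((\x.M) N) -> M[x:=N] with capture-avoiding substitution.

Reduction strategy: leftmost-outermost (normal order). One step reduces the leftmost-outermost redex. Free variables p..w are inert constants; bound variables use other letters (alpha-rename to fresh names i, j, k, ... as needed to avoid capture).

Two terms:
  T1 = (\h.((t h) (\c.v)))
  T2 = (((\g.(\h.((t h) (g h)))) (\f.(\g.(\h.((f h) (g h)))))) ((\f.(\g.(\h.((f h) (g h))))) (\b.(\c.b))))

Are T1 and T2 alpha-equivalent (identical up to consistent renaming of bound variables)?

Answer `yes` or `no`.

Answer: no

Derivation:
Term 1: (\h.((t h) (\c.v)))
Term 2: (((\g.(\h.((t h) (g h)))) (\f.(\g.(\h.((f h) (g h)))))) ((\f.(\g.(\h.((f h) (g h))))) (\b.(\c.b))))
Alpha-equivalence: compare structure up to binder renaming.
Result: False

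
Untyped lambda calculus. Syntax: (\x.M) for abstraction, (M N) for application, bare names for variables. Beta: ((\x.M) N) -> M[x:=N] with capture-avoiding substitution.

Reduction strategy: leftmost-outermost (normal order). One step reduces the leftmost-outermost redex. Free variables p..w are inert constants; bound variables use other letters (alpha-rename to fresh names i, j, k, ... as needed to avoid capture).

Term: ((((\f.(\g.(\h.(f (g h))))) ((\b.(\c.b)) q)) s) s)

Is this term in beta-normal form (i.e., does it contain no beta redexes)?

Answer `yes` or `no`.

Term: ((((\f.(\g.(\h.(f (g h))))) ((\b.(\c.b)) q)) s) s)
Found 2 beta redex(es).

Answer: no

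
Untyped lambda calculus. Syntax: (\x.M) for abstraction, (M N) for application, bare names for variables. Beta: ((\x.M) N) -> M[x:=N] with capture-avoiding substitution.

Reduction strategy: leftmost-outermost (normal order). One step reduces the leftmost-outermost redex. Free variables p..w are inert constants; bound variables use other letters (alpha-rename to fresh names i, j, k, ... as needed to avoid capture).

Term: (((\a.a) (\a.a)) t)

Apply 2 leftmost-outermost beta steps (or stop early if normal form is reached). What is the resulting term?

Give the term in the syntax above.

Step 0: (((\a.a) (\a.a)) t)
Step 1: ((\a.a) t)
Step 2: t

Answer: t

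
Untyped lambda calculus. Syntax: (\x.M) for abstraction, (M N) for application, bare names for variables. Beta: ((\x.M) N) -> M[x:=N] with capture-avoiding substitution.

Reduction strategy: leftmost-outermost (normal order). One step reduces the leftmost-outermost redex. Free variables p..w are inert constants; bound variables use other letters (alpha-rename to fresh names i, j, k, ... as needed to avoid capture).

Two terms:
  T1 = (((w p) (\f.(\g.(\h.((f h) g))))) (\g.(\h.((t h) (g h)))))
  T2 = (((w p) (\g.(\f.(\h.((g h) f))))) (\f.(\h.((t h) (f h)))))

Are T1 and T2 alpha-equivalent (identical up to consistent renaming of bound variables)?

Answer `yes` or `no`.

Term 1: (((w p) (\f.(\g.(\h.((f h) g))))) (\g.(\h.((t h) (g h)))))
Term 2: (((w p) (\g.(\f.(\h.((g h) f))))) (\f.(\h.((t h) (f h)))))
Alpha-equivalence: compare structure up to binder renaming.
Result: True

Answer: yes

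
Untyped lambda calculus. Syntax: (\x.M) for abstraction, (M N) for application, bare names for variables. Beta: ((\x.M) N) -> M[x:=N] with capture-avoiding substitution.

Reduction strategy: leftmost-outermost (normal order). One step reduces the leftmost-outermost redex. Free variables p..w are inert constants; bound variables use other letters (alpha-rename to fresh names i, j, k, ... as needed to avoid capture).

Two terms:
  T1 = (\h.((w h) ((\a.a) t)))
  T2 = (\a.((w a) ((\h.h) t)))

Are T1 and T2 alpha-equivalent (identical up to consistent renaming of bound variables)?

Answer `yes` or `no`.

Term 1: (\h.((w h) ((\a.a) t)))
Term 2: (\a.((w a) ((\h.h) t)))
Alpha-equivalence: compare structure up to binder renaming.
Result: True

Answer: yes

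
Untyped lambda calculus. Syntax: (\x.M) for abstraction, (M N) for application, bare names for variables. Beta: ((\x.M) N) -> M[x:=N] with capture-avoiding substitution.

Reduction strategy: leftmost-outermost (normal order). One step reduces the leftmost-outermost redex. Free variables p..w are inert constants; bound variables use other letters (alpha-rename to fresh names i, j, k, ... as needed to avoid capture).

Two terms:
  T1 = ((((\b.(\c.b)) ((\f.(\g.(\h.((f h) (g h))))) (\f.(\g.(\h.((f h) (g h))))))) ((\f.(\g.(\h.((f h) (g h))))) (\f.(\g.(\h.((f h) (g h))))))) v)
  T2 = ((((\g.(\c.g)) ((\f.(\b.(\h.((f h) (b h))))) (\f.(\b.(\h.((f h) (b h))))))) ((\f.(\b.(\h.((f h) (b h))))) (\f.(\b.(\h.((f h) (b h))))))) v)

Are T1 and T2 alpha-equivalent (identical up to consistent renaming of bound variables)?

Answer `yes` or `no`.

Answer: yes

Derivation:
Term 1: ((((\b.(\c.b)) ((\f.(\g.(\h.((f h) (g h))))) (\f.(\g.(\h.((f h) (g h))))))) ((\f.(\g.(\h.((f h) (g h))))) (\f.(\g.(\h.((f h) (g h))))))) v)
Term 2: ((((\g.(\c.g)) ((\f.(\b.(\h.((f h) (b h))))) (\f.(\b.(\h.((f h) (b h))))))) ((\f.(\b.(\h.((f h) (b h))))) (\f.(\b.(\h.((f h) (b h))))))) v)
Alpha-equivalence: compare structure up to binder renaming.
Result: True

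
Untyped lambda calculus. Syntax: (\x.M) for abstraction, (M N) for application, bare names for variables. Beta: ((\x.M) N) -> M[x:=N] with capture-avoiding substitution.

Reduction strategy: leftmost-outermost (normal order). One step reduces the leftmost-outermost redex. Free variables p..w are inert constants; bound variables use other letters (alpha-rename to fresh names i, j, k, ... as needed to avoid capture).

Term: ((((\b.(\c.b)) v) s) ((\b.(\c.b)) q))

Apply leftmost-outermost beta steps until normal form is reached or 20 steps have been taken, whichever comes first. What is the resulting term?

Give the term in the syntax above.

Answer: (v (\c.q))

Derivation:
Step 0: ((((\b.(\c.b)) v) s) ((\b.(\c.b)) q))
Step 1: (((\c.v) s) ((\b.(\c.b)) q))
Step 2: (v ((\b.(\c.b)) q))
Step 3: (v (\c.q))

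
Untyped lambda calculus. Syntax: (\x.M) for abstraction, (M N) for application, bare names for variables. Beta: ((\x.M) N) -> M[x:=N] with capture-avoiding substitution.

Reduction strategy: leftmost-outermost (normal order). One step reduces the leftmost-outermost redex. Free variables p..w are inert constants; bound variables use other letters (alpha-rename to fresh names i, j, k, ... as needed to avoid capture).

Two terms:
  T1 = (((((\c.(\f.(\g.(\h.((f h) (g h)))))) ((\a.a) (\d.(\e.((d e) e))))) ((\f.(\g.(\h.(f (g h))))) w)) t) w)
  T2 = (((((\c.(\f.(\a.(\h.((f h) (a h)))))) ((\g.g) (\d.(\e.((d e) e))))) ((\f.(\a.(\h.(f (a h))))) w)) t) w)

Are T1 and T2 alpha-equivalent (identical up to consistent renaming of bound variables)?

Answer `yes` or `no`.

Answer: yes

Derivation:
Term 1: (((((\c.(\f.(\g.(\h.((f h) (g h)))))) ((\a.a) (\d.(\e.((d e) e))))) ((\f.(\g.(\h.(f (g h))))) w)) t) w)
Term 2: (((((\c.(\f.(\a.(\h.((f h) (a h)))))) ((\g.g) (\d.(\e.((d e) e))))) ((\f.(\a.(\h.(f (a h))))) w)) t) w)
Alpha-equivalence: compare structure up to binder renaming.
Result: True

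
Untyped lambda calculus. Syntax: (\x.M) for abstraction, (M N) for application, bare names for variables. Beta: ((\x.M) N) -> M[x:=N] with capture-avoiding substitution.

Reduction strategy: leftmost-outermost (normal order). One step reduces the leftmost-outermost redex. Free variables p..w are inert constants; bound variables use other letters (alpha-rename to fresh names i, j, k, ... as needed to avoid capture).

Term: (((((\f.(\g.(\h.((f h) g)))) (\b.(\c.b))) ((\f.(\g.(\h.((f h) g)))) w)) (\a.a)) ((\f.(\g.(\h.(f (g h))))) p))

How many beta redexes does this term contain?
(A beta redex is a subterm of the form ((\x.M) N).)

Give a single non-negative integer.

Answer: 3

Derivation:
Term: (((((\f.(\g.(\h.((f h) g)))) (\b.(\c.b))) ((\f.(\g.(\h.((f h) g)))) w)) (\a.a)) ((\f.(\g.(\h.(f (g h))))) p))
  Redex: ((\f.(\g.(\h.((f h) g)))) (\b.(\c.b)))
  Redex: ((\f.(\g.(\h.((f h) g)))) w)
  Redex: ((\f.(\g.(\h.(f (g h))))) p)
Total redexes: 3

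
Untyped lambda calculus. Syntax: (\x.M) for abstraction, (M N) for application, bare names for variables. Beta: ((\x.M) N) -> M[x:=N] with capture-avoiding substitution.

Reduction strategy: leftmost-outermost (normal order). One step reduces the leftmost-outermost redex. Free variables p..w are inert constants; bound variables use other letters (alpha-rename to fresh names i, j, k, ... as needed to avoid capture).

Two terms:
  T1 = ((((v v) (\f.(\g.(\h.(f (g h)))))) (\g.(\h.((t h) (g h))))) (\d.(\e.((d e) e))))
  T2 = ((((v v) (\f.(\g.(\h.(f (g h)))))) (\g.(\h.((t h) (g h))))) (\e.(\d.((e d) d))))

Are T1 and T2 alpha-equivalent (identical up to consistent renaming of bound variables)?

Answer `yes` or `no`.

Answer: yes

Derivation:
Term 1: ((((v v) (\f.(\g.(\h.(f (g h)))))) (\g.(\h.((t h) (g h))))) (\d.(\e.((d e) e))))
Term 2: ((((v v) (\f.(\g.(\h.(f (g h)))))) (\g.(\h.((t h) (g h))))) (\e.(\d.((e d) d))))
Alpha-equivalence: compare structure up to binder renaming.
Result: True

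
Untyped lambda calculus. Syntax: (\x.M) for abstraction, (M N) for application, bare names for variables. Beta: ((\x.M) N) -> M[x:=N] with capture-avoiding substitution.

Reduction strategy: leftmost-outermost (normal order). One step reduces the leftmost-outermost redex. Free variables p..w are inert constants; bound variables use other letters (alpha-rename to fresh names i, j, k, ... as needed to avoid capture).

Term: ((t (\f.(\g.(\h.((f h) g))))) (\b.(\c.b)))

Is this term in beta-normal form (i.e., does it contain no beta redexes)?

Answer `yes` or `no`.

Term: ((t (\f.(\g.(\h.((f h) g))))) (\b.(\c.b)))
No beta redexes found.

Answer: yes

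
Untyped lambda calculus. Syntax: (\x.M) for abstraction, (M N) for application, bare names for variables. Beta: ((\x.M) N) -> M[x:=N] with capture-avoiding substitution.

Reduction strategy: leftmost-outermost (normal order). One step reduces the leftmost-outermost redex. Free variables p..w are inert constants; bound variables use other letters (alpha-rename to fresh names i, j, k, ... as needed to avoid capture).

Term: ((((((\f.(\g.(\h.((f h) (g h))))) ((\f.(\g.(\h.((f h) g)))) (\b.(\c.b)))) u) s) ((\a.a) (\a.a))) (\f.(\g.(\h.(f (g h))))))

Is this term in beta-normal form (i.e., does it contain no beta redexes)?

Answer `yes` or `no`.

Term: ((((((\f.(\g.(\h.((f h) (g h))))) ((\f.(\g.(\h.((f h) g)))) (\b.(\c.b)))) u) s) ((\a.a) (\a.a))) (\f.(\g.(\h.(f (g h))))))
Found 3 beta redex(es).

Answer: no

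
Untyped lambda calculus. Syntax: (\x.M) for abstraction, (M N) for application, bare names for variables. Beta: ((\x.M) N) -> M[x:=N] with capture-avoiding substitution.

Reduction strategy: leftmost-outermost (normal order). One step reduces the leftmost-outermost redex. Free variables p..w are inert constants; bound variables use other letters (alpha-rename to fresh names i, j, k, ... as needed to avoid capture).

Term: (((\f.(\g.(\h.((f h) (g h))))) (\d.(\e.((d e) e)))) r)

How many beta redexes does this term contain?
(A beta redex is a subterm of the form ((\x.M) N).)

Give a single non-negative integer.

Answer: 1

Derivation:
Term: (((\f.(\g.(\h.((f h) (g h))))) (\d.(\e.((d e) e)))) r)
  Redex: ((\f.(\g.(\h.((f h) (g h))))) (\d.(\e.((d e) e))))
Total redexes: 1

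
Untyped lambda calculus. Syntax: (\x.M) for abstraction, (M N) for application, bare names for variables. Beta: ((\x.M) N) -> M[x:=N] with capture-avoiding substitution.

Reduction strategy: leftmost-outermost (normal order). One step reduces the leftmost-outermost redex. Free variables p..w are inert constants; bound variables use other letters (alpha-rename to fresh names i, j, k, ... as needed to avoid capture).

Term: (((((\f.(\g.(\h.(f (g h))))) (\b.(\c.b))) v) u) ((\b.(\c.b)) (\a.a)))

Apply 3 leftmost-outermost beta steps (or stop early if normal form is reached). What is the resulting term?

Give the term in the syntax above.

Answer: (((\b.(\c.b)) (v u)) ((\b.(\c.b)) (\a.a)))

Derivation:
Step 0: (((((\f.(\g.(\h.(f (g h))))) (\b.(\c.b))) v) u) ((\b.(\c.b)) (\a.a)))
Step 1: ((((\g.(\h.((\b.(\c.b)) (g h)))) v) u) ((\b.(\c.b)) (\a.a)))
Step 2: (((\h.((\b.(\c.b)) (v h))) u) ((\b.(\c.b)) (\a.a)))
Step 3: (((\b.(\c.b)) (v u)) ((\b.(\c.b)) (\a.a)))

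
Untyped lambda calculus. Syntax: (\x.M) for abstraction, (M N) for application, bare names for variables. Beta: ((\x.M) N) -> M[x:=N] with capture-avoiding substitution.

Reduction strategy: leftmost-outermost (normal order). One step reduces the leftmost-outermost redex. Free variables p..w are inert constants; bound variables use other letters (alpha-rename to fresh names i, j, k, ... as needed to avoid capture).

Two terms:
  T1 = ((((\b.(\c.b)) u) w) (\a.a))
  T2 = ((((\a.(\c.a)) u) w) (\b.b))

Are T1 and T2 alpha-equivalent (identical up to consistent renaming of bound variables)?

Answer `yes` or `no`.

Term 1: ((((\b.(\c.b)) u) w) (\a.a))
Term 2: ((((\a.(\c.a)) u) w) (\b.b))
Alpha-equivalence: compare structure up to binder renaming.
Result: True

Answer: yes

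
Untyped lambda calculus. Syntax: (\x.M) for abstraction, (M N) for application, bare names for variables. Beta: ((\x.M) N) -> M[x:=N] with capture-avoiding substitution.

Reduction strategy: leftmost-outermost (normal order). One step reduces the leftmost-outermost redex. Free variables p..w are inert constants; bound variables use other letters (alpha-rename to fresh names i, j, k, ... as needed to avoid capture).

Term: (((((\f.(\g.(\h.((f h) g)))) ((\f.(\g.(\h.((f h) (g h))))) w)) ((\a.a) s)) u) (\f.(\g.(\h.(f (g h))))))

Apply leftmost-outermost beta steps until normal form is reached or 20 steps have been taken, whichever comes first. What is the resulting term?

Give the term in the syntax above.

Answer: (((w s) (u s)) (\f.(\g.(\h.(f (g h))))))

Derivation:
Step 0: (((((\f.(\g.(\h.((f h) g)))) ((\f.(\g.(\h.((f h) (g h))))) w)) ((\a.a) s)) u) (\f.(\g.(\h.(f (g h))))))
Step 1: ((((\g.(\h.((((\f.(\g.(\h.((f h) (g h))))) w) h) g))) ((\a.a) s)) u) (\f.(\g.(\h.(f (g h))))))
Step 2: (((\h.((((\f.(\g.(\h.((f h) (g h))))) w) h) ((\a.a) s))) u) (\f.(\g.(\h.(f (g h))))))
Step 3: (((((\f.(\g.(\h.((f h) (g h))))) w) u) ((\a.a) s)) (\f.(\g.(\h.(f (g h))))))
Step 4: ((((\g.(\h.((w h) (g h)))) u) ((\a.a) s)) (\f.(\g.(\h.(f (g h))))))
Step 5: (((\h.((w h) (u h))) ((\a.a) s)) (\f.(\g.(\h.(f (g h))))))
Step 6: (((w ((\a.a) s)) (u ((\a.a) s))) (\f.(\g.(\h.(f (g h))))))
Step 7: (((w s) (u ((\a.a) s))) (\f.(\g.(\h.(f (g h))))))
Step 8: (((w s) (u s)) (\f.(\g.(\h.(f (g h))))))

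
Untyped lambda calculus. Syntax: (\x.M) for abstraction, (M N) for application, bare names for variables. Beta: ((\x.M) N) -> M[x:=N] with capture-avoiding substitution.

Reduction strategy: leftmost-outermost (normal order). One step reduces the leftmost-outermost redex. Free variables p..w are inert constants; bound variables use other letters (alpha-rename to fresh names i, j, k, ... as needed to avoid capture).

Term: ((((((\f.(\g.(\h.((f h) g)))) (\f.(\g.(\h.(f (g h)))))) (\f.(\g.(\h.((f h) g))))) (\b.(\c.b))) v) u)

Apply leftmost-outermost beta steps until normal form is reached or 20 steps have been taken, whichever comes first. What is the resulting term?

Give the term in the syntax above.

Step 0: ((((((\f.(\g.(\h.((f h) g)))) (\f.(\g.(\h.(f (g h)))))) (\f.(\g.(\h.((f h) g))))) (\b.(\c.b))) v) u)
Step 1: (((((\g.(\h.(((\f.(\g.(\h.(f (g h))))) h) g))) (\f.(\g.(\h.((f h) g))))) (\b.(\c.b))) v) u)
Step 2: ((((\h.(((\f.(\g.(\h.(f (g h))))) h) (\f.(\g.(\h.((f h) g)))))) (\b.(\c.b))) v) u)
Step 3: (((((\f.(\g.(\h.(f (g h))))) (\b.(\c.b))) (\f.(\g.(\h.((f h) g))))) v) u)
Step 4: ((((\g.(\h.((\b.(\c.b)) (g h)))) (\f.(\g.(\h.((f h) g))))) v) u)
Step 5: (((\h.((\b.(\c.b)) ((\f.(\g.(\h.((f h) g)))) h))) v) u)
Step 6: (((\b.(\c.b)) ((\f.(\g.(\h.((f h) g)))) v)) u)
Step 7: ((\c.((\f.(\g.(\h.((f h) g)))) v)) u)
Step 8: ((\f.(\g.(\h.((f h) g)))) v)
Step 9: (\g.(\h.((v h) g)))

Answer: (\g.(\h.((v h) g)))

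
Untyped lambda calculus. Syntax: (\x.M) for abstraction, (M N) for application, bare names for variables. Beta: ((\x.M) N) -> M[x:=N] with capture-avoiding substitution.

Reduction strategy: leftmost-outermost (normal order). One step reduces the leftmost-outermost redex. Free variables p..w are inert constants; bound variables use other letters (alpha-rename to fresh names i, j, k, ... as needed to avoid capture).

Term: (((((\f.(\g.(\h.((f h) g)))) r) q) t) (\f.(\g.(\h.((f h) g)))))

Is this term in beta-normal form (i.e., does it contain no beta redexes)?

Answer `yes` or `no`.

Answer: no

Derivation:
Term: (((((\f.(\g.(\h.((f h) g)))) r) q) t) (\f.(\g.(\h.((f h) g)))))
Found 1 beta redex(es).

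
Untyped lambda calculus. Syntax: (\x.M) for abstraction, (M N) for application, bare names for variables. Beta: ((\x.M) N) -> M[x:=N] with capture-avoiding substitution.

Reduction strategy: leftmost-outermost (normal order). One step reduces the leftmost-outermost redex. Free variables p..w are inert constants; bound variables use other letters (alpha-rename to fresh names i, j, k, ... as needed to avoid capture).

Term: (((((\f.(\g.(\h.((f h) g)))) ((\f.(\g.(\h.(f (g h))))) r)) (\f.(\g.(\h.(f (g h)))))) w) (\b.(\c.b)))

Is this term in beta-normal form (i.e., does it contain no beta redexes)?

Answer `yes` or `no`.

Term: (((((\f.(\g.(\h.((f h) g)))) ((\f.(\g.(\h.(f (g h))))) r)) (\f.(\g.(\h.(f (g h)))))) w) (\b.(\c.b)))
Found 2 beta redex(es).

Answer: no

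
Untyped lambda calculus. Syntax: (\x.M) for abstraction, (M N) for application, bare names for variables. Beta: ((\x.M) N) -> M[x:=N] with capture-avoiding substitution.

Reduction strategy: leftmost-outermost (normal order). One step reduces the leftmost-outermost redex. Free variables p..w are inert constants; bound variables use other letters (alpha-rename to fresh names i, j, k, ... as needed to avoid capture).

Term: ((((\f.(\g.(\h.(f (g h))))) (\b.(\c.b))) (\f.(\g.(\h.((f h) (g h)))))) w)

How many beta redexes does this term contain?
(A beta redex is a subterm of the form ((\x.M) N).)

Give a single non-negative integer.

Term: ((((\f.(\g.(\h.(f (g h))))) (\b.(\c.b))) (\f.(\g.(\h.((f h) (g h)))))) w)
  Redex: ((\f.(\g.(\h.(f (g h))))) (\b.(\c.b)))
Total redexes: 1

Answer: 1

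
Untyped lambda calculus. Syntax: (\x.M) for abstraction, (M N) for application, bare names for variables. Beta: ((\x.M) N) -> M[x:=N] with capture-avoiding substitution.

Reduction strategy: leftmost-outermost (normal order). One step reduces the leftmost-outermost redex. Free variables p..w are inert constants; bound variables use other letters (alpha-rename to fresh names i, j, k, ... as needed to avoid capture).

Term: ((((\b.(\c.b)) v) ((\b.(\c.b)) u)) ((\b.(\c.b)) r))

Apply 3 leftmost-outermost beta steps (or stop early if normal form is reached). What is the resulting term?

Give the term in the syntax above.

Step 0: ((((\b.(\c.b)) v) ((\b.(\c.b)) u)) ((\b.(\c.b)) r))
Step 1: (((\c.v) ((\b.(\c.b)) u)) ((\b.(\c.b)) r))
Step 2: (v ((\b.(\c.b)) r))
Step 3: (v (\c.r))

Answer: (v (\c.r))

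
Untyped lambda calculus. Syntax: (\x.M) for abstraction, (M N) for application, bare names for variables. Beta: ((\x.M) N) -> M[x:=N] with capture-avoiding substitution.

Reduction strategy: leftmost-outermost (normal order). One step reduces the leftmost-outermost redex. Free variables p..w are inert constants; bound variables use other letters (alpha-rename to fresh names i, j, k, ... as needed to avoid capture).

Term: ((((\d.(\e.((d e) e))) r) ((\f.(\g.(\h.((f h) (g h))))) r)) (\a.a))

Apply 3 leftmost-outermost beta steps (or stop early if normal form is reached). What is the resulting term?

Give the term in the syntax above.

Step 0: ((((\d.(\e.((d e) e))) r) ((\f.(\g.(\h.((f h) (g h))))) r)) (\a.a))
Step 1: (((\e.((r e) e)) ((\f.(\g.(\h.((f h) (g h))))) r)) (\a.a))
Step 2: (((r ((\f.(\g.(\h.((f h) (g h))))) r)) ((\f.(\g.(\h.((f h) (g h))))) r)) (\a.a))
Step 3: (((r (\g.(\h.((r h) (g h))))) ((\f.(\g.(\h.((f h) (g h))))) r)) (\a.a))

Answer: (((r (\g.(\h.((r h) (g h))))) ((\f.(\g.(\h.((f h) (g h))))) r)) (\a.a))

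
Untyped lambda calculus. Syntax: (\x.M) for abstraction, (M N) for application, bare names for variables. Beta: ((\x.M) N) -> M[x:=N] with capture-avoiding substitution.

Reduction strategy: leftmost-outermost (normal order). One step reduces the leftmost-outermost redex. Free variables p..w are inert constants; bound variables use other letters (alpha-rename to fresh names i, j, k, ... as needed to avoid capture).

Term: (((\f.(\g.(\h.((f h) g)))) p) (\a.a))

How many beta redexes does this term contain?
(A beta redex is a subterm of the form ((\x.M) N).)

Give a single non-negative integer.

Term: (((\f.(\g.(\h.((f h) g)))) p) (\a.a))
  Redex: ((\f.(\g.(\h.((f h) g)))) p)
Total redexes: 1

Answer: 1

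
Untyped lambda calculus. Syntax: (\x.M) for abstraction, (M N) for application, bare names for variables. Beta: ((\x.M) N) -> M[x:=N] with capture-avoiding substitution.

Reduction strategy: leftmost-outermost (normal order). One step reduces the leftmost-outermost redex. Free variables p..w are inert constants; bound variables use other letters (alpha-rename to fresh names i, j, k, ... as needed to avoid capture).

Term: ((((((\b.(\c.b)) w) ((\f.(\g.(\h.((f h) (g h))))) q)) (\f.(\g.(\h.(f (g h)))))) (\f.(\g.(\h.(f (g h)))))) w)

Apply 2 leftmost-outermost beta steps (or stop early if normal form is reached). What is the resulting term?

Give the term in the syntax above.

Step 0: ((((((\b.(\c.b)) w) ((\f.(\g.(\h.((f h) (g h))))) q)) (\f.(\g.(\h.(f (g h)))))) (\f.(\g.(\h.(f (g h)))))) w)
Step 1: (((((\c.w) ((\f.(\g.(\h.((f h) (g h))))) q)) (\f.(\g.(\h.(f (g h)))))) (\f.(\g.(\h.(f (g h)))))) w)
Step 2: (((w (\f.(\g.(\h.(f (g h)))))) (\f.(\g.(\h.(f (g h)))))) w)

Answer: (((w (\f.(\g.(\h.(f (g h)))))) (\f.(\g.(\h.(f (g h)))))) w)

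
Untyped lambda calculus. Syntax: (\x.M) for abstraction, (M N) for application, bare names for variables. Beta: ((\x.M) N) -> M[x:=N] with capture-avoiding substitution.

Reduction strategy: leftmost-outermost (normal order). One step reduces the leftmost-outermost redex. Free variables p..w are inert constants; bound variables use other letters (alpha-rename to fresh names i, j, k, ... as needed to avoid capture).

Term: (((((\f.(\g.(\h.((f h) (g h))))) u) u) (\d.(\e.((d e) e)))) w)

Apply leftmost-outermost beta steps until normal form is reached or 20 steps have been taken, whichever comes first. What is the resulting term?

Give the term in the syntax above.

Answer: (((u (\d.(\e.((d e) e)))) (u (\d.(\e.((d e) e))))) w)

Derivation:
Step 0: (((((\f.(\g.(\h.((f h) (g h))))) u) u) (\d.(\e.((d e) e)))) w)
Step 1: ((((\g.(\h.((u h) (g h)))) u) (\d.(\e.((d e) e)))) w)
Step 2: (((\h.((u h) (u h))) (\d.(\e.((d e) e)))) w)
Step 3: (((u (\d.(\e.((d e) e)))) (u (\d.(\e.((d e) e))))) w)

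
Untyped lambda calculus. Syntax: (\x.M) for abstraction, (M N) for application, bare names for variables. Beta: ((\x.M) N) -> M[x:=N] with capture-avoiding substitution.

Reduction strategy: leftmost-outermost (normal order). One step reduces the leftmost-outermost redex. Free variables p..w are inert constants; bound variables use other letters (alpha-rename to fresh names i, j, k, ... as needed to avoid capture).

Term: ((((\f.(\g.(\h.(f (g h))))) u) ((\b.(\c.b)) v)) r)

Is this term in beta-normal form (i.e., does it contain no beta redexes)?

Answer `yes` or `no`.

Term: ((((\f.(\g.(\h.(f (g h))))) u) ((\b.(\c.b)) v)) r)
Found 2 beta redex(es).

Answer: no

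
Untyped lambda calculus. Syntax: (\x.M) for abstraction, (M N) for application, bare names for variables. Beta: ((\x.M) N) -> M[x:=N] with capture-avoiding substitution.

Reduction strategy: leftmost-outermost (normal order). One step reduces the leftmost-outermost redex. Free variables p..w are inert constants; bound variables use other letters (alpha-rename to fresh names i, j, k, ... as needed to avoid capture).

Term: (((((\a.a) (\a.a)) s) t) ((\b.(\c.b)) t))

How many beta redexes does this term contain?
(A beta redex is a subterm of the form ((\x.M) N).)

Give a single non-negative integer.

Term: (((((\a.a) (\a.a)) s) t) ((\b.(\c.b)) t))
  Redex: ((\a.a) (\a.a))
  Redex: ((\b.(\c.b)) t)
Total redexes: 2

Answer: 2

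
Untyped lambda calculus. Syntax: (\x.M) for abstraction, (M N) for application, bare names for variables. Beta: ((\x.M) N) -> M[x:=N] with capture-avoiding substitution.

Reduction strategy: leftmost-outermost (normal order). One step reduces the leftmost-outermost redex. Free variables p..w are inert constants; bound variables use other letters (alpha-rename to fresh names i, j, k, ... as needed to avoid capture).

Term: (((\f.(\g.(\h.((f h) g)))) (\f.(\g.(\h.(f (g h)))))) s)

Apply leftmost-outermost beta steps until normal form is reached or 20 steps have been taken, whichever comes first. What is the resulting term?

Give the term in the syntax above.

Step 0: (((\f.(\g.(\h.((f h) g)))) (\f.(\g.(\h.(f (g h)))))) s)
Step 1: ((\g.(\h.(((\f.(\g.(\h.(f (g h))))) h) g))) s)
Step 2: (\h.(((\f.(\g.(\h.(f (g h))))) h) s))
Step 3: (\h.((\g.(\i.(h (g i)))) s))
Step 4: (\h.(\i.(h (s i))))

Answer: (\h.(\i.(h (s i))))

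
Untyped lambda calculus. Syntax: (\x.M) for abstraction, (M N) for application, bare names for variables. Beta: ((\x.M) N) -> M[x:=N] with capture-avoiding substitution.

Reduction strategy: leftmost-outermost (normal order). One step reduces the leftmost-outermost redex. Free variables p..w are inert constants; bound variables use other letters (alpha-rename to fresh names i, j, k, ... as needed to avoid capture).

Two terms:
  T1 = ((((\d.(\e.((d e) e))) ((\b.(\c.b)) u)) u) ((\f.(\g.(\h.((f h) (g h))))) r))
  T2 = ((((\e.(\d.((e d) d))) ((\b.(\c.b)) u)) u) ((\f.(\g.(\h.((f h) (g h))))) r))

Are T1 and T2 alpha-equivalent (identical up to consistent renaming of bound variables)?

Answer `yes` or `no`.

Term 1: ((((\d.(\e.((d e) e))) ((\b.(\c.b)) u)) u) ((\f.(\g.(\h.((f h) (g h))))) r))
Term 2: ((((\e.(\d.((e d) d))) ((\b.(\c.b)) u)) u) ((\f.(\g.(\h.((f h) (g h))))) r))
Alpha-equivalence: compare structure up to binder renaming.
Result: True

Answer: yes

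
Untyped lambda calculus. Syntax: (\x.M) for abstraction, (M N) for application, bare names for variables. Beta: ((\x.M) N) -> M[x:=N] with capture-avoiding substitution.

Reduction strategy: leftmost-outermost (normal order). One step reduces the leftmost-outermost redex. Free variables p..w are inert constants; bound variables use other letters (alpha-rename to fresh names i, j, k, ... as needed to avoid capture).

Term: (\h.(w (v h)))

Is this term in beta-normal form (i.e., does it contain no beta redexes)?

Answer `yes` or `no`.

Answer: yes

Derivation:
Term: (\h.(w (v h)))
No beta redexes found.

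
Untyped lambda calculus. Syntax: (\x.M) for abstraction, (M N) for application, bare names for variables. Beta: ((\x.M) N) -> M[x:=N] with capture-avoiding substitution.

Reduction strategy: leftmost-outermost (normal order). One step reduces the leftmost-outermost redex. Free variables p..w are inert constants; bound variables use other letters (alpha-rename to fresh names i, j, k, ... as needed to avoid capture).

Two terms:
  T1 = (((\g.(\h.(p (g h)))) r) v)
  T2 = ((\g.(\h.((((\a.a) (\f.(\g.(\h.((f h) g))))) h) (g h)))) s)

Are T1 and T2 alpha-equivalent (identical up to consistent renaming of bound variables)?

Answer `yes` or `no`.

Term 1: (((\g.(\h.(p (g h)))) r) v)
Term 2: ((\g.(\h.((((\a.a) (\f.(\g.(\h.((f h) g))))) h) (g h)))) s)
Alpha-equivalence: compare structure up to binder renaming.
Result: False

Answer: no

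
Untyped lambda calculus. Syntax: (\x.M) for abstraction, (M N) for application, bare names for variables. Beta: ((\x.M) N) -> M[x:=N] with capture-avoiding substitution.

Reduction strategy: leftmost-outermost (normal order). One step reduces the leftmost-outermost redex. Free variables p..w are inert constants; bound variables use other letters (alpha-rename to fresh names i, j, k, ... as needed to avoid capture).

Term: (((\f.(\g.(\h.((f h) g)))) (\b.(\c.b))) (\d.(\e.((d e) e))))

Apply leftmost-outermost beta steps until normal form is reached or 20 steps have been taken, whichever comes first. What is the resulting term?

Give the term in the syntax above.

Answer: (\h.h)

Derivation:
Step 0: (((\f.(\g.(\h.((f h) g)))) (\b.(\c.b))) (\d.(\e.((d e) e))))
Step 1: ((\g.(\h.(((\b.(\c.b)) h) g))) (\d.(\e.((d e) e))))
Step 2: (\h.(((\b.(\c.b)) h) (\d.(\e.((d e) e)))))
Step 3: (\h.((\c.h) (\d.(\e.((d e) e)))))
Step 4: (\h.h)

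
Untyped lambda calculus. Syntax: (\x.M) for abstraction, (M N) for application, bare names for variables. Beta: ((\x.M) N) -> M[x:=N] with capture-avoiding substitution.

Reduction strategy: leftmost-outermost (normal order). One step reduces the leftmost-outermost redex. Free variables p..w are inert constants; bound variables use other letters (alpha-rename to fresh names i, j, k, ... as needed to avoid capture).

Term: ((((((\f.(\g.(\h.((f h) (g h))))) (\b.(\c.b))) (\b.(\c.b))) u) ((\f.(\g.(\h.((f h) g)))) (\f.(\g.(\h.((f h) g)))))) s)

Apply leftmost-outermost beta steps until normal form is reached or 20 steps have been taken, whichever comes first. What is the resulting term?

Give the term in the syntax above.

Answer: ((u (\g.(\h.(\i.((h i) g))))) s)

Derivation:
Step 0: ((((((\f.(\g.(\h.((f h) (g h))))) (\b.(\c.b))) (\b.(\c.b))) u) ((\f.(\g.(\h.((f h) g)))) (\f.(\g.(\h.((f h) g)))))) s)
Step 1: (((((\g.(\h.(((\b.(\c.b)) h) (g h)))) (\b.(\c.b))) u) ((\f.(\g.(\h.((f h) g)))) (\f.(\g.(\h.((f h) g)))))) s)
Step 2: ((((\h.(((\b.(\c.b)) h) ((\b.(\c.b)) h))) u) ((\f.(\g.(\h.((f h) g)))) (\f.(\g.(\h.((f h) g)))))) s)
Step 3: (((((\b.(\c.b)) u) ((\b.(\c.b)) u)) ((\f.(\g.(\h.((f h) g)))) (\f.(\g.(\h.((f h) g)))))) s)
Step 4: ((((\c.u) ((\b.(\c.b)) u)) ((\f.(\g.(\h.((f h) g)))) (\f.(\g.(\h.((f h) g)))))) s)
Step 5: ((u ((\f.(\g.(\h.((f h) g)))) (\f.(\g.(\h.((f h) g)))))) s)
Step 6: ((u (\g.(\h.(((\f.(\g.(\h.((f h) g)))) h) g)))) s)
Step 7: ((u (\g.(\h.((\g.(\i.((h i) g))) g)))) s)
Step 8: ((u (\g.(\h.(\i.((h i) g))))) s)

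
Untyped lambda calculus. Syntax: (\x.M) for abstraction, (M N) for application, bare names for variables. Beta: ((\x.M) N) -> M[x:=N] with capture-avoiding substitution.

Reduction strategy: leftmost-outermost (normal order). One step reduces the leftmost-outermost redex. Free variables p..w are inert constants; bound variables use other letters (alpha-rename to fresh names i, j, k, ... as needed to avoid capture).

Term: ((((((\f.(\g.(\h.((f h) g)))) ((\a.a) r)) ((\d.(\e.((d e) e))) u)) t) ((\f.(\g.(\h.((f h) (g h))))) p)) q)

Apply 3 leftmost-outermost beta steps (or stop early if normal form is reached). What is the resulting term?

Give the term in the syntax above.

Answer: ((((((\a.a) r) t) ((\d.(\e.((d e) e))) u)) ((\f.(\g.(\h.((f h) (g h))))) p)) q)

Derivation:
Step 0: ((((((\f.(\g.(\h.((f h) g)))) ((\a.a) r)) ((\d.(\e.((d e) e))) u)) t) ((\f.(\g.(\h.((f h) (g h))))) p)) q)
Step 1: (((((\g.(\h.((((\a.a) r) h) g))) ((\d.(\e.((d e) e))) u)) t) ((\f.(\g.(\h.((f h) (g h))))) p)) q)
Step 2: ((((\h.((((\a.a) r) h) ((\d.(\e.((d e) e))) u))) t) ((\f.(\g.(\h.((f h) (g h))))) p)) q)
Step 3: ((((((\a.a) r) t) ((\d.(\e.((d e) e))) u)) ((\f.(\g.(\h.((f h) (g h))))) p)) q)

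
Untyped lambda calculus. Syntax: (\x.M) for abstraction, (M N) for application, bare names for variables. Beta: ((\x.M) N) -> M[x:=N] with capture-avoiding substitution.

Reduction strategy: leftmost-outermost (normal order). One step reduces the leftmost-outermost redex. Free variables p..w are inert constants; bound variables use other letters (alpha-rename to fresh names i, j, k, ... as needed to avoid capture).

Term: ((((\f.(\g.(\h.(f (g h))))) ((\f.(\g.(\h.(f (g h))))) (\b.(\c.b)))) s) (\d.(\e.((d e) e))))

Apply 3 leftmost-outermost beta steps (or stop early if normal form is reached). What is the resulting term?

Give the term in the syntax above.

Step 0: ((((\f.(\g.(\h.(f (g h))))) ((\f.(\g.(\h.(f (g h))))) (\b.(\c.b)))) s) (\d.(\e.((d e) e))))
Step 1: (((\g.(\h.(((\f.(\g.(\h.(f (g h))))) (\b.(\c.b))) (g h)))) s) (\d.(\e.((d e) e))))
Step 2: ((\h.(((\f.(\g.(\h.(f (g h))))) (\b.(\c.b))) (s h))) (\d.(\e.((d e) e))))
Step 3: (((\f.(\g.(\h.(f (g h))))) (\b.(\c.b))) (s (\d.(\e.((d e) e)))))

Answer: (((\f.(\g.(\h.(f (g h))))) (\b.(\c.b))) (s (\d.(\e.((d e) e)))))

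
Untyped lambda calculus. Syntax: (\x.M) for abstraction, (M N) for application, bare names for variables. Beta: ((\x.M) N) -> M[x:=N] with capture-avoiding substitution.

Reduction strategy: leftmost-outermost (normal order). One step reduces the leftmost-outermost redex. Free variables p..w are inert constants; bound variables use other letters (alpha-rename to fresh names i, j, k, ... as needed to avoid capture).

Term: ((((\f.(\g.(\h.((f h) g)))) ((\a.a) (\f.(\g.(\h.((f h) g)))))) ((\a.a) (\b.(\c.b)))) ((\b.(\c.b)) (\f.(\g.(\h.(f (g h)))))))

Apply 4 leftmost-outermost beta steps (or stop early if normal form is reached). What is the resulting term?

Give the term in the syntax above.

Answer: (((\f.(\g.(\h.((f h) g)))) ((\b.(\c.b)) (\f.(\g.(\h.(f (g h))))))) ((\a.a) (\b.(\c.b))))

Derivation:
Step 0: ((((\f.(\g.(\h.((f h) g)))) ((\a.a) (\f.(\g.(\h.((f h) g)))))) ((\a.a) (\b.(\c.b)))) ((\b.(\c.b)) (\f.(\g.(\h.(f (g h)))))))
Step 1: (((\g.(\h.((((\a.a) (\f.(\g.(\h.((f h) g))))) h) g))) ((\a.a) (\b.(\c.b)))) ((\b.(\c.b)) (\f.(\g.(\h.(f (g h)))))))
Step 2: ((\h.((((\a.a) (\f.(\g.(\h.((f h) g))))) h) ((\a.a) (\b.(\c.b))))) ((\b.(\c.b)) (\f.(\g.(\h.(f (g h)))))))
Step 3: ((((\a.a) (\f.(\g.(\h.((f h) g))))) ((\b.(\c.b)) (\f.(\g.(\h.(f (g h))))))) ((\a.a) (\b.(\c.b))))
Step 4: (((\f.(\g.(\h.((f h) g)))) ((\b.(\c.b)) (\f.(\g.(\h.(f (g h))))))) ((\a.a) (\b.(\c.b))))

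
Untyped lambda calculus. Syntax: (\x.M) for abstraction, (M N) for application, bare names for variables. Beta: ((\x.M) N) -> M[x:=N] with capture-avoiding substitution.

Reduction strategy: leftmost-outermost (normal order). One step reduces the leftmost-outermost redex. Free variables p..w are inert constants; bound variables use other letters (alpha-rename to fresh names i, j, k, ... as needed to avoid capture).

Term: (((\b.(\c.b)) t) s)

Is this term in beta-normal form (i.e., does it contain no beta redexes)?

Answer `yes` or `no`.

Answer: no

Derivation:
Term: (((\b.(\c.b)) t) s)
Found 1 beta redex(es).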